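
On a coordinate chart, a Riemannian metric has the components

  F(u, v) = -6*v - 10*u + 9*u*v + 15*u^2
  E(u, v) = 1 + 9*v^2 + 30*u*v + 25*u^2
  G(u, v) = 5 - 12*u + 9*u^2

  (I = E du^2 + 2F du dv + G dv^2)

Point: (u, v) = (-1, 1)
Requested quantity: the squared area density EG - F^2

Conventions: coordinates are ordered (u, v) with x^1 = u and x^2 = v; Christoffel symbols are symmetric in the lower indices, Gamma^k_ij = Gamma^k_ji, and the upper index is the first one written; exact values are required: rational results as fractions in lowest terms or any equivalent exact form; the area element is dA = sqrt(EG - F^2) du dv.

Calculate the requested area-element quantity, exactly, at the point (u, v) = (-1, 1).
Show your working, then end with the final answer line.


E = 5, F = 10, G = 26; EG - F^2 = 30

Answer: EG - F^2 = 30


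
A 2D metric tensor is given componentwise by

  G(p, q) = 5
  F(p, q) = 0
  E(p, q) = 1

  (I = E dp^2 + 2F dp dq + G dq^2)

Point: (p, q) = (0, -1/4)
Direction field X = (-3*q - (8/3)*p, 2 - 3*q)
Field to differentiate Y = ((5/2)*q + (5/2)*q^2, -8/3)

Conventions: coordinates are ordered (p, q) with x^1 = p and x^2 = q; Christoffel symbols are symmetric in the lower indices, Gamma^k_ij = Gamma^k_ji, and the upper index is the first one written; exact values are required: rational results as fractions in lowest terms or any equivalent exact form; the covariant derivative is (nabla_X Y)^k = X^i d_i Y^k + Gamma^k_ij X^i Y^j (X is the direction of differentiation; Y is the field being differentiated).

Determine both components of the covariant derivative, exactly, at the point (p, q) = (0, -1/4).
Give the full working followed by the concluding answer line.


E = 1, F = 0, G = 5 at the point
E_p = 0, E_q = 0, F_p = 0, F_q = 0, G_p = 0, G_q = 0
EG - F^2 = 5;  g^inv = (1/5) * [[5, 0], [0, 1]]
first-kind symbols [ij,l] = (1/2)(d_i g_jl + d_j g_il - d_l g_ij): [pp,p] = E_p/2 = 0, [pp,q] = F_p - E_q/2 = 0, [pq,p] = E_q/2 = 0, [pq,q] = G_p/2 = 0, [qq,p] = F_q - G_p/2 = 0, [qq,q] = G_q/2 = 0
Gamma^p_ij = (G*[ij,p] - F*[ij,q])/(EG - F^2), Gamma^q_ij = (E*[ij,q] - F*[ij,p])/(EG - F^2)
Gamma_ppp = 0, Gamma_ppq = 0, Gamma_pqq = 0, Gamma_qpp = 0, Gamma_qpq = 0, Gamma_qqq = 0
X = (3/4, 11/4), Y = (-15/32, -8/3) at the point

Answer: (nabla_X Y)^p = 55/16, (nabla_X Y)^q = 0


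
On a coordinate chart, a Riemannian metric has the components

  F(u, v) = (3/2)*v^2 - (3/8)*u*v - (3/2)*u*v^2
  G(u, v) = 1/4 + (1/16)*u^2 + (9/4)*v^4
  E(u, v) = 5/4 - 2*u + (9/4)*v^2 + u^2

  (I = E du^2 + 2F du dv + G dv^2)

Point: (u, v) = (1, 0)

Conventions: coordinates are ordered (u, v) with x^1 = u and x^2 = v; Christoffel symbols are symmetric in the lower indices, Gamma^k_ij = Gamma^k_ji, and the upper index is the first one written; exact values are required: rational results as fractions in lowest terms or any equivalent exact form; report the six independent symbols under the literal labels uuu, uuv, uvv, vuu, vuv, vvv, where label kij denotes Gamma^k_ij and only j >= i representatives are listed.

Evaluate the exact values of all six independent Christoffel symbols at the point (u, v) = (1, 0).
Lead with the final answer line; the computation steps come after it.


Answer: Gamma_uuu = 0, Gamma_uuv = 0, Gamma_uvv = -7/4, Gamma_vuu = 0, Gamma_vuv = 1/5, Gamma_vvv = 0

E = 1/4, F = 0, G = 5/16 at the point
E_u = 0, E_v = 0, F_u = 0, F_v = -3/8, G_u = 1/8, G_v = 0
EG - F^2 = 5/64;  g^inv = (64/5) * [[5/16, 0], [0, 1/4]]
first-kind symbols [ij,l] = (1/2)(d_i g_jl + d_j g_il - d_l g_ij): [uu,u] = E_u/2 = 0, [uu,v] = F_u - E_v/2 = 0, [uv,u] = E_v/2 = 0, [uv,v] = G_u/2 = 1/16, [vv,u] = F_v - G_u/2 = -7/16, [vv,v] = G_v/2 = 0
Gamma^u_ij = (G*[ij,u] - F*[ij,v])/(EG - F^2), Gamma^v_ij = (E*[ij,v] - F*[ij,u])/(EG - F^2)


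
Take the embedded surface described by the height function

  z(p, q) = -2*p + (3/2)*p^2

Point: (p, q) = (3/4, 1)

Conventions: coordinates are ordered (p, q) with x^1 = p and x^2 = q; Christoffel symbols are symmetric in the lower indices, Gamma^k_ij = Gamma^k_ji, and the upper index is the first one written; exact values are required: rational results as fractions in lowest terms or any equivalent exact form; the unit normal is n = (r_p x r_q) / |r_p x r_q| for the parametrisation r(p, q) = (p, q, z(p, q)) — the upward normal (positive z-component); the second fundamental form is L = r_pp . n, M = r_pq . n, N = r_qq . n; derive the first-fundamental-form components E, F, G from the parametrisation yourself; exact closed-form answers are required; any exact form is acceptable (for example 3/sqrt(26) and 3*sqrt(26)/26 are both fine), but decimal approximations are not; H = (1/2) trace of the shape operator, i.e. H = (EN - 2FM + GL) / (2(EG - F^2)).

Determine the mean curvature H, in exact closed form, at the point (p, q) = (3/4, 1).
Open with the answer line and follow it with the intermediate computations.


Answer: H = 96*sqrt(17)/289

z_p = 1/4, z_q = 0, z_pp = 3, z_pq = 0, z_qq = 0
E = 17/16, F = 0, G = 1; answer radicand W^2 = 17/16
unnormalised second-form numerators: l = 3, m = 0, n = 0; L = l/sqrt(17/16), and similarly M = m/sqrt(W^2), N = n/sqrt(W^2)
H = (E*n - 2*F*m + G*l) / (2*(EG - F^2)*sqrt(W^2)); E*n - 2*F*m + G*l = 3, EG - F^2 = 17/16, so H = (24/17)/sqrt(17/16)


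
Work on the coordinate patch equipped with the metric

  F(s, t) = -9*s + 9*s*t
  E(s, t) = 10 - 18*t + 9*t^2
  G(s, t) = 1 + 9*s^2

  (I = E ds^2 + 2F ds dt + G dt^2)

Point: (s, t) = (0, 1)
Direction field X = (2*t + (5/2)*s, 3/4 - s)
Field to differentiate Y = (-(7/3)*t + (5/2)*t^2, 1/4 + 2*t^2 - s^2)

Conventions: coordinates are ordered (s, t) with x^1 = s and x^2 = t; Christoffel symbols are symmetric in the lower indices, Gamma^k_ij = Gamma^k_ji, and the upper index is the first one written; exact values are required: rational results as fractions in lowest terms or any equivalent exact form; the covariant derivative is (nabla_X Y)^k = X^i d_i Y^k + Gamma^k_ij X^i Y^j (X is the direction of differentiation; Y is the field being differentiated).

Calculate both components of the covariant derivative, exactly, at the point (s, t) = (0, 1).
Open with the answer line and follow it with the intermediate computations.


Answer: (nabla_X Y)^s = 2, (nabla_X Y)^t = 3

E = 1, F = 0, G = 1 at the point
E_s = 0, E_t = 0, F_s = 0, F_t = 0, G_s = 0, G_t = 0
EG - F^2 = 1;  g^inv = (1) * [[1, 0], [0, 1]]
first-kind symbols [ij,l] = (1/2)(d_i g_jl + d_j g_il - d_l g_ij): [ss,s] = E_s/2 = 0, [ss,t] = F_s - E_t/2 = 0, [st,s] = E_t/2 = 0, [st,t] = G_s/2 = 0, [tt,s] = F_t - G_s/2 = 0, [tt,t] = G_t/2 = 0
Gamma^s_ij = (G*[ij,s] - F*[ij,t])/(EG - F^2), Gamma^t_ij = (E*[ij,t] - F*[ij,s])/(EG - F^2)
Gamma_sss = 0, Gamma_sst = 0, Gamma_stt = 0, Gamma_tss = 0, Gamma_tst = 0, Gamma_ttt = 0
X = (2, 3/4), Y = (1/6, 9/4) at the point


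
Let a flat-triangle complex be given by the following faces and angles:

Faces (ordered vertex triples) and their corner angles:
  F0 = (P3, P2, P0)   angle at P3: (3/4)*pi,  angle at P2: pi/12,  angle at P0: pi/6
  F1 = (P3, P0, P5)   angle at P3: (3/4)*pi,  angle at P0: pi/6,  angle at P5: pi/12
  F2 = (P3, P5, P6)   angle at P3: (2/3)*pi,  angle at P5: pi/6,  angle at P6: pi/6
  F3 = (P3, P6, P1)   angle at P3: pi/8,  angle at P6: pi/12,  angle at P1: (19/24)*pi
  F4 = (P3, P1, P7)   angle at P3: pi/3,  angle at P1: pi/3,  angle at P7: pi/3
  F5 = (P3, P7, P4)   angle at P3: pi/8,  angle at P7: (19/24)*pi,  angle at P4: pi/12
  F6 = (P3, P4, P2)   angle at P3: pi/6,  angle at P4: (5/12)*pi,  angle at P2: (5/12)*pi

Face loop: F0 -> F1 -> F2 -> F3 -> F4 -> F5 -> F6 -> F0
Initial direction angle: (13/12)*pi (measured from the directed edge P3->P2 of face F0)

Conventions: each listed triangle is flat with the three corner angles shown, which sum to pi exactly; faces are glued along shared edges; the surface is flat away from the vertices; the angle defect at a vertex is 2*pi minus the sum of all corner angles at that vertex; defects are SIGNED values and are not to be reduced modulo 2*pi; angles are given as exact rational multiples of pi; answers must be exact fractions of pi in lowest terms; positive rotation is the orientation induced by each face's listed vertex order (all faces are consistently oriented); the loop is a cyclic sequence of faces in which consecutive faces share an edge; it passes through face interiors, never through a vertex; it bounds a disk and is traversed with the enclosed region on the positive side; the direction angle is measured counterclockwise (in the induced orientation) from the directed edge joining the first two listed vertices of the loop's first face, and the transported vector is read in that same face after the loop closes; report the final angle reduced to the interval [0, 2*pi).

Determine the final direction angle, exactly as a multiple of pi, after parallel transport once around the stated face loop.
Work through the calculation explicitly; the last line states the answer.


enclosed vertex P3: corner angles sum to (35/12)*pi, defect = 2*pi - (35/12)*pi = (-11/12)*pi
final direction = starting direction + enclosed defect total, reduced mod 2*pi (induced orientation)
final angle = (13/12)*pi - (11/12)*pi = pi/6 (mod 2*pi)

Answer: final direction angle = pi/6


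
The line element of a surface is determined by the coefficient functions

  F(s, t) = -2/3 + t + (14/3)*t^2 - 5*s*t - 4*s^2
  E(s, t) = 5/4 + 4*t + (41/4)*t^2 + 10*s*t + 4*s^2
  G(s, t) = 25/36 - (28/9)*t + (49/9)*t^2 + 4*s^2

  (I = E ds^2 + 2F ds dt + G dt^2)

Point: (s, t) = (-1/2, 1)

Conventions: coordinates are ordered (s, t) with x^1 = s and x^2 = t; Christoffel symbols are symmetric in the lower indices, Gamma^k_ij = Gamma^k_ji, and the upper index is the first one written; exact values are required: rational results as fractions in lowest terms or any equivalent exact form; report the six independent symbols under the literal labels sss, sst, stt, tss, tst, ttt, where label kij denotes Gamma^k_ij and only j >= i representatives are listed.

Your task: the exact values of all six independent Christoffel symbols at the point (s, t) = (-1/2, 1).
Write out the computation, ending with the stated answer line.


E = 23/2, F = 13/2, G = 145/36 at the point
E_s = 6, E_t = 39/2, F_s = -1, F_t = 77/6, G_s = -4, G_t = 70/9
EG - F^2 = 293/72;  g^inv = (72/293) * [[145/36, -13/2], [-13/2, 23/2]]
first-kind symbols [ij,l] = (1/2)(d_i g_jl + d_j g_il - d_l g_ij): [ss,s] = E_s/2 = 3, [ss,t] = F_s - E_t/2 = -43/4, [st,s] = E_t/2 = 39/4, [st,t] = G_s/2 = -2, [tt,s] = F_t - G_s/2 = 89/6, [tt,t] = G_t/2 = 35/9
Gamma^s_ij = (G*[ij,s] - F*[ij,t])/(EG - F^2), Gamma^t_ij = (E*[ij,t] - F*[ij,s])/(EG - F^2)

Answer: Gamma_sss = 5901/293, Gamma_sst = 7527/586, Gamma_stt = 7445/879, Gamma_tss = -10305/293, Gamma_tst = -6219/293, Gamma_ttt = -3722/293


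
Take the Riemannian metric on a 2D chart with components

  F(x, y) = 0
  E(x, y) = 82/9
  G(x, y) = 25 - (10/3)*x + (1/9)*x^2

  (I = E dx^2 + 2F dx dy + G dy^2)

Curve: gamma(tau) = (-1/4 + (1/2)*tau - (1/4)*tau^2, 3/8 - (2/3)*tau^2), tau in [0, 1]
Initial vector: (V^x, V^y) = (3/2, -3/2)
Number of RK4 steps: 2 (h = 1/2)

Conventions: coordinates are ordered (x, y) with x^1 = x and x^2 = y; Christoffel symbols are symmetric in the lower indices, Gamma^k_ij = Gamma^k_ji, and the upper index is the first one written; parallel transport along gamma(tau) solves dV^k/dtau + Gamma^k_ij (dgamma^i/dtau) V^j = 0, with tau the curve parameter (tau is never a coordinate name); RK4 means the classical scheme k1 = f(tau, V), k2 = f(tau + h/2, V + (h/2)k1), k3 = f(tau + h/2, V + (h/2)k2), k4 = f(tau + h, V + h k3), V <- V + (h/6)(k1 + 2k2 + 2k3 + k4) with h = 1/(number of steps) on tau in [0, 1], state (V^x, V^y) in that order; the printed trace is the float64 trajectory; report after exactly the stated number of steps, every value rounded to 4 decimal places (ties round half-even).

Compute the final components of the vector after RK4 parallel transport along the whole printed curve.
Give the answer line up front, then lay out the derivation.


Answer: V^x = 1.3101, V^y = -1.5875

gamma'(tau) = (1/2 - (1/2)*tau, -(4/3)*tau); f(tau, V)^k = -Gamma^k_ij(gamma(tau)) gamma'^i(tau) V^j; h = 1/2; intermediate values shown to 6 dp
curve data and Christoffel symbols at the stage parameters:
  tau = 0.000000: gamma = (-0.250000, 0.375000), gamma' = (0.500000, 0.000000); Gamma_xxx = 0.000000, Gamma_xxy = 0.000000, Gamma_xyy = 0.185976, Gamma_yxx = 0.000000, Gamma_yxy = -0.065574, Gamma_yyy = 0.000000
  tau = 0.250000: gamma = (-0.140625, 0.333333), gamma' = (0.375000, -0.333333); Gamma_xxx = 0.000000, Gamma_xxy = 0.000000, Gamma_xyy = 0.184642, Gamma_yxx = 0.000000, Gamma_yxy = -0.066047, Gamma_yyy = 0.000000
  tau = 0.500000: gamma = (-0.062500, 0.208333), gamma' = (0.250000, -0.666667); Gamma_xxx = 0.000000, Gamma_xxy = 0.000000, Gamma_xyy = 0.183689, Gamma_yxx = 0.000000, Gamma_yxy = -0.066390, Gamma_yyy = 0.000000
  tau = 0.750000: gamma = (-0.015625, 0.000000), gamma' = (0.125000, -1.000000); Gamma_xxx = 0.000000, Gamma_xxy = 0.000000, Gamma_xyy = 0.183117, Gamma_yxx = 0.000000, Gamma_yxy = -0.066597, Gamma_yyy = 0.000000
  tau = 1.000000: gamma = (0.000000, -0.291667), gamma' = (0.000000, -1.333333); Gamma_xxx = 0.000000, Gamma_xxy = 0.000000, Gamma_xyy = 0.182927, Gamma_yxx = 0.000000, Gamma_yxy = -0.066667, Gamma_yyy = 0.000000
step 0: V^x = 1.5000, V^y = -1.5000
step 1: k1 = (0.000000, -0.049180), k2 = (-0.093078, -0.070480), k3 = (-0.093405, -0.070100), k4 = (-0.187981, -0.089801); V <- V + (h/6)(k1 + 2k2 + 2k3 + k4): V^x = 1.4533, V^y = -1.5350
step 2: k1 = (-0.187977, -0.089798), k2 = (-0.285198, -0.106618), k3 = (-0.285968, -0.105035), k4 = (-0.387202, -0.116468); V <- V + (h/6)(k1 + 2k2 + 2k3 + k4): V^x = 1.3101, V^y = -1.5875


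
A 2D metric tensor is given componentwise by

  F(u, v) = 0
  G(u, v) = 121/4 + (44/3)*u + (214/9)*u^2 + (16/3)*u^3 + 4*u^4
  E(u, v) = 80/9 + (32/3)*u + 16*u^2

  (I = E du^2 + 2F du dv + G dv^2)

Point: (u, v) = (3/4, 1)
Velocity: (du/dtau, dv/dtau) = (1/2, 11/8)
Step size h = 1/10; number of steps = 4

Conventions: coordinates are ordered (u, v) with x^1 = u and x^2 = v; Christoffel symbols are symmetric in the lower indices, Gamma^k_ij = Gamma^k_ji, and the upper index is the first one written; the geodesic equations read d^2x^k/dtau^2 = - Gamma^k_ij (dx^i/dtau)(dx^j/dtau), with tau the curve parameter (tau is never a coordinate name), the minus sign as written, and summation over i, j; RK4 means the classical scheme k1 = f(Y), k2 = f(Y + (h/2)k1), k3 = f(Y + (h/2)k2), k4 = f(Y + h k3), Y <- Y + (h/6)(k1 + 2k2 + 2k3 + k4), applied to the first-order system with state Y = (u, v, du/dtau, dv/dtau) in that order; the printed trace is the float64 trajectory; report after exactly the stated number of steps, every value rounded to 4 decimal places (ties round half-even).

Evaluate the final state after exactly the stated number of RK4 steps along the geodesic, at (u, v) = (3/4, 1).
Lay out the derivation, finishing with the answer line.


f(Y) = (du/dtau, dv/dtau, -Gamma^u_ij Y'^i Y'^j, -Gamma^v_ij Y'^i Y'^j) with the Gammas evaluated at the stage position; h = 0.100000; intermediate values shown to 6 dp
step 0: u = 0.7500, v = 1.0000, du/dtau = 0.5000, dv/dtau = 1.3750
step 1:
  k1: at (u, v) = (0.750000, 1.000000), (du/dtau, dv/dtau) = (0.500000, 1.375000); Gamma_uuu = 0.669528, Gamma_uuv = 0.000000, Gamma_uvv = -1.276288, Gamma_vuu = 0.000000, Gamma_vuv = 0.568306, Gamma_vvv = 0.000000; k1 = (0.500000, 1.375000, 2.245599, -0.781421)
  k2: at (u, v) = (0.775000, 1.068750), (du/dtau, dv/dtau) = (0.612280, 1.335929); Gamma_uuu = 0.662543, Gamma_uuv = 0.000000, Gamma_uvv = -1.281124, Gamma_vuu = 0.000000, Gamma_vuv = 0.573183, Gamma_vvv = 0.000000; k2 = (0.612280, 1.335929, 2.038051, -0.937685)
  k3: at (u, v) = (0.780614, 1.066796), (du/dtau, dv/dtau) = (0.601903, 1.328116); Gamma_uuu = 0.660970, Gamma_uuv = 0.000000, Gamma_uvv = -1.282204, Gamma_vuu = 0.000000, Gamma_vuv = 0.574234, Gamma_vvv = 0.000000; k3 = (0.601903, 1.328116, 2.022209, -0.918081)
  k4: at (u, v) = (0.810190, 1.132812), (du/dtau, dv/dtau) = (0.702221, 1.283192); Gamma_uuu = 0.652662, Gamma_uuv = 0.000000, Gamma_uvv = -1.287877, Gamma_vuu = 0.000000, Gamma_vuv = 0.579508, Gamma_vvv = 0.000000; k4 = (0.702221, 1.283192, 1.798758, -1.044370)
  Y <- Y + (h/6)(k1 + 2k2 + 2k3 + k4): u = 0.8105, v = 1.1331, du/dtau = 0.7027, dv/dtau = 1.2827
step 2:
  k1: at (u, v) = (0.810510, 1.133105), (du/dtau, dv/dtau) = (0.702748, 1.282711); Gamma_uuu = 0.652573, Gamma_uuv = 0.000000, Gamma_uvv = -1.287939, Gamma_vuu = 0.000000, Gamma_vuv = 0.579562, Gamma_vvv = 0.000000; k1 = (0.702748, 1.282711, 1.796832, -1.044861)
  k2: at (u, v) = (0.845647, 1.197240), (du/dtau, dv/dtau) = (0.792590, 1.230468); Gamma_uuu = 0.642693, Gamma_uuv = 0.000000, Gamma_uvv = -1.294667, Gamma_vuu = 0.000000, Gamma_vuv = 0.585264, Gamma_vvv = 0.000000; k2 = (0.792590, 1.230468, 1.556455, -1.141565)
  k3: at (u, v) = (0.850139, 1.194628), (du/dtau, dv/dtau) = (0.780571, 1.225633); Gamma_uuu = 0.641431, Gamma_uuv = 0.000000, Gamma_uvv = -1.295528, Gamma_vuu = 0.000000, Gamma_vuv = 0.585951, Gamma_vvv = 0.000000; k3 = (0.780571, 1.225633, 1.555294, -1.121150)
  k4: at (u, v) = (0.888567, 1.255668), (du/dtau, dv/dtau) = (0.858277, 1.170596); Gamma_uuu = 0.630663, Gamma_uuv = 0.000000, Gamma_uvv = -1.302928, Gamma_vuu = 0.000000, Gamma_vuv = 0.591443, Gamma_vvv = 0.000000; k4 = (0.858277, 1.170596, 1.320825, -1.188441)
  Y <- Y + (h/6)(k1 + 2k2 + 2k3 + k4): u = 0.8890, v = 1.2559, du/dtau = 0.8584, dv/dtau = 1.1701
step 3:
  k1: at (u, v) = (0.888966, 1.255863), (du/dtau, dv/dtau) = (0.858434, 1.170066); Gamma_uuu = 0.630552, Gamma_uuv = 0.000000, Gamma_uvv = -1.303005, Gamma_vuu = 0.000000, Gamma_vuv = 0.591496, Gamma_vvv = 0.000000; k1 = (0.858434, 1.170066, 1.319225, -1.188227)
  k2: at (u, v) = (0.931887, 1.314366), (du/dtau, dv/dtau) = (0.924395, 1.110654); Gamma_uuu = 0.618621, Gamma_uuv = 0.000000, Gamma_uvv = -1.311375, Gamma_vuu = 0.000000, Gamma_vuv = 0.596848, Gamma_vvv = 0.000000; k2 = (0.924395, 1.110654, 1.089035, -1.225549)
  k3: at (u, v) = (0.935185, 1.311396), (du/dtau, dv/dtau) = (0.912886, 1.108788); Gamma_uuu = 0.617710, Gamma_uuv = 0.000000, Gamma_uvv = -1.312024, Gamma_vuu = 0.000000, Gamma_vuv = 0.597227, Gamma_vvv = 0.000000; k3 = (0.912886, 1.108788, 1.098243, -1.209023)
  k4: at (u, v) = (0.980254, 1.366742), (du/dtau, dv/dtau) = (0.968258, 1.049163); Gamma_uuu = 0.605352, Gamma_uuv = 0.000000, Gamma_uvv = -1.320999, Gamma_vuu = 0.000000, Gamma_vuv = 0.601955, Gamma_vvv = 0.000000; k4 = (0.968258, 1.049163, 0.886550, -1.223006)
  Y <- Y + (h/6)(k1 + 2k2 + 2k3 + k4): u = 0.9807, v = 1.3668, du/dtau = 0.9681, dv/dtau = 1.0487
step 4:
  k1: at (u, v) = (0.980653, 1.366832), (du/dtau, dv/dtau) = (0.968106, 1.048726); Gamma_uuu = 0.605243, Gamma_uuv = 0.000000, Gamma_uvv = -1.321080, Gamma_vuu = 0.000000, Gamma_vuv = 0.601994, Gamma_vvv = 0.000000; k1 = (0.968106, 1.048726, 0.885707, -1.222382)
  k2: at (u, v) = (1.029058, 1.419268), (du/dtau, dv/dtau) = (1.012391, 0.987607); Gamma_uuu = 0.592201, Gamma_uuv = 0.000000, Gamma_uvv = -1.330972, Gamma_vuu = 0.000000, Gamma_vuv = 0.606181, Gamma_vvv = 0.000000; k2 = (1.012391, 0.987607, 0.691219, -1.212174)
  k3: at (u, v) = (1.031273, 1.416212), (du/dtau, dv/dtau) = (1.002667, 0.988117); Gamma_uuu = 0.591611, Gamma_uuv = 0.000000, Gamma_uvv = -1.331432, Gamma_vuu = 0.000000, Gamma_vuv = 0.606352, Gamma_vvv = 0.000000; k3 = (1.002667, 0.988117, 0.705207, -1.201489)
  k4: at (u, v) = (1.080920, 1.465644), (du/dtau, dv/dtau) = (1.038627, 0.928577); Gamma_uuu = 0.578532, Gamma_uuv = 0.000000, Gamma_uvv = -1.341904, Gamma_vuu = 0.000000, Gamma_vuv = 0.609723, Gamma_vvv = 0.000000; k4 = (1.038627, 0.928577, 0.532976, -1.176089)
  Y <- Y + (h/6)(k1 + 2k2 + 2k3 + k4): u = 1.0813, v = 1.4656, du/dtau = 1.0383, dv/dtau = 0.9283

Answer: u = 1.0813, v = 1.4656, du/dtau = 1.0383, dv/dtau = 0.9283


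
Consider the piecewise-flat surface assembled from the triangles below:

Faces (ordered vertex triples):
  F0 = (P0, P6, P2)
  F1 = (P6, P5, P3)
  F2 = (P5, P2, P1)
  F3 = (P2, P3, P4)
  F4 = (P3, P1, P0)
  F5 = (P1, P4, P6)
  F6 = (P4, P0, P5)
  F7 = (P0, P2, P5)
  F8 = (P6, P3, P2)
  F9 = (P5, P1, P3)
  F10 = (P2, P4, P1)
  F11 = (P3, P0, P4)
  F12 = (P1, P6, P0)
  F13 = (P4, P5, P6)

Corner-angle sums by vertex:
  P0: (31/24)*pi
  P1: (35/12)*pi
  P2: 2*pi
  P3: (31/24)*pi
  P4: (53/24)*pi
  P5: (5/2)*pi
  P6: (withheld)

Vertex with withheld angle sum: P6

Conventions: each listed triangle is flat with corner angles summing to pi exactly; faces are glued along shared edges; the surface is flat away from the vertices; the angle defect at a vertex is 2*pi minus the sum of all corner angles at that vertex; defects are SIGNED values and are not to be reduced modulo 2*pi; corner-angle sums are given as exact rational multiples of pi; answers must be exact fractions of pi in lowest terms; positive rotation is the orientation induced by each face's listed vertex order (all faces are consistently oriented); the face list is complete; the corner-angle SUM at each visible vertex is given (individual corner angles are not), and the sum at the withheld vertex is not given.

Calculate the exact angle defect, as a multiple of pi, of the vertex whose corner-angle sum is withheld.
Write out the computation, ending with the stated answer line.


V = 7, E = 21, F = 14; chi = V - E + F = 0
Gauss-Bonnet: total defect = 2*pi*chi = 0; visible defects sum to (-5/24)*pi

Answer: defect(P6) = (5/24)*pi


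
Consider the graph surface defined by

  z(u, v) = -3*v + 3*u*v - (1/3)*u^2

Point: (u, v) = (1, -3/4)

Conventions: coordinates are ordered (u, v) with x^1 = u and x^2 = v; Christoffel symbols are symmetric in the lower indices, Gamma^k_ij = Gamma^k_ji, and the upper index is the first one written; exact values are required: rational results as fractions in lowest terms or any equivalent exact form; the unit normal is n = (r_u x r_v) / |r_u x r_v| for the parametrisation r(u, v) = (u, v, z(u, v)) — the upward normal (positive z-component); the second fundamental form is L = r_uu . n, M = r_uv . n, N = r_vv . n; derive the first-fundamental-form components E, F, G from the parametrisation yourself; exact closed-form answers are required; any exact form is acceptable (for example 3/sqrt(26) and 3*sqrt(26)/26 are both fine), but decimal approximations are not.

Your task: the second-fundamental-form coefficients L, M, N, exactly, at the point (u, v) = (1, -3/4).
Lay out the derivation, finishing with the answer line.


z_u = -35/12, z_v = 0, z_uu = -2/3, z_uv = 3, z_vv = 0
E = 1369/144, F = 0, G = 1; answer radicand W^2 = 1369/144
unnormalised second-form numerators: l = -2/3, m = 3, n = 0; L = l/sqrt(1369/144), and similarly M = m/sqrt(W^2), N = n/sqrt(W^2)

Answer: L = -8/37, M = 36/37, N = 0


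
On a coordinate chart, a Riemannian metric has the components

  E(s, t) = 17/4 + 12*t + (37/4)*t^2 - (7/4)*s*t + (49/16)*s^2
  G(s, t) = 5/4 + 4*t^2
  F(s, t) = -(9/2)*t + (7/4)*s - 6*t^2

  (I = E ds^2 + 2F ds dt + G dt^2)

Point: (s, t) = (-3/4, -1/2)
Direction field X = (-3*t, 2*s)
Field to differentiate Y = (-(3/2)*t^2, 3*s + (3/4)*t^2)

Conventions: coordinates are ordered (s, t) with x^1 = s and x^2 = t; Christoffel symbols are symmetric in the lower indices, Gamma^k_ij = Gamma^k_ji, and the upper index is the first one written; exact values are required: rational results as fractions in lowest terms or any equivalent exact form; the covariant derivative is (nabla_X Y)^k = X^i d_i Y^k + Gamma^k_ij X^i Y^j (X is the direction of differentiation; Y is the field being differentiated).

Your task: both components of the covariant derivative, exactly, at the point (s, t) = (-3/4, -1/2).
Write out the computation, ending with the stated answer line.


E = 417/256, F = -9/16, G = 9/4 at the point
E_s = -119/32, E_t = 65/16, F_s = 7/4, F_t = 3/2, G_s = 0, G_t = -4
EG - F^2 = 3429/1024;  g^inv = (1024/3429) * [[9/4, 9/16], [9/16, 417/256]]
first-kind symbols [ij,l] = (1/2)(d_i g_jl + d_j g_il - d_l g_ij): [ss,s] = E_s/2 = -119/64, [ss,t] = F_s - E_t/2 = -9/32, [st,s] = E_t/2 = 65/32, [st,t] = G_s/2 = 0, [tt,s] = F_t - G_s/2 = 3/2, [tt,t] = G_t/2 = -2
Gamma^s_ij = (G*[ij,s] - F*[ij,t])/(EG - F^2), Gamma^t_ij = (E*[ij,t] - F*[ij,s])/(EG - F^2)
Gamma_sss = -494/381, Gamma_sst = 520/381, Gamma_stt = 256/381, Gamma_tss = -1369/3048, Gamma_tst = 130/381, Gamma_ttt = -824/1143
X = (3/2, -3/2), Y = (-3/8, -33/16) at the point

Answer: (nabla_X Y)^s = -2943/1016, (nabla_X Y)^t = 45251/16256


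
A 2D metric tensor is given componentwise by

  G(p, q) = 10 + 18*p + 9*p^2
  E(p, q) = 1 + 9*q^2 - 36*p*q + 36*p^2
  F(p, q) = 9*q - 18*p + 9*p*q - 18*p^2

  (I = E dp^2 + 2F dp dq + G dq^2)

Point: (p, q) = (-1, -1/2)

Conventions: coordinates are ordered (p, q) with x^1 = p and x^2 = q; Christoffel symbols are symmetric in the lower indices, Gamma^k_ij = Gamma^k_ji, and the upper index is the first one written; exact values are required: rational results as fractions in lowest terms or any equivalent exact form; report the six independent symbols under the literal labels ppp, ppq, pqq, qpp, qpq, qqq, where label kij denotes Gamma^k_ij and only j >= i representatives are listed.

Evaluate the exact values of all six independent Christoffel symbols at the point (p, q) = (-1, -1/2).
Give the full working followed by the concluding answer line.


E = 85/4, F = 0, G = 1 at the point
E_p = -54, E_q = 27, F_p = 27/2, F_q = 0, G_p = 0, G_q = 0
EG - F^2 = 85/4;  g^inv = (4/85) * [[1, 0], [0, 85/4]]
first-kind symbols [ij,l] = (1/2)(d_i g_jl + d_j g_il - d_l g_ij): [pp,p] = E_p/2 = -27, [pp,q] = F_p - E_q/2 = 0, [pq,p] = E_q/2 = 27/2, [pq,q] = G_p/2 = 0, [qq,p] = F_q - G_p/2 = 0, [qq,q] = G_q/2 = 0
Gamma^p_ij = (G*[ij,p] - F*[ij,q])/(EG - F^2), Gamma^q_ij = (E*[ij,q] - F*[ij,p])/(EG - F^2)

Answer: Gamma_ppp = -108/85, Gamma_ppq = 54/85, Gamma_pqq = 0, Gamma_qpp = 0, Gamma_qpq = 0, Gamma_qqq = 0


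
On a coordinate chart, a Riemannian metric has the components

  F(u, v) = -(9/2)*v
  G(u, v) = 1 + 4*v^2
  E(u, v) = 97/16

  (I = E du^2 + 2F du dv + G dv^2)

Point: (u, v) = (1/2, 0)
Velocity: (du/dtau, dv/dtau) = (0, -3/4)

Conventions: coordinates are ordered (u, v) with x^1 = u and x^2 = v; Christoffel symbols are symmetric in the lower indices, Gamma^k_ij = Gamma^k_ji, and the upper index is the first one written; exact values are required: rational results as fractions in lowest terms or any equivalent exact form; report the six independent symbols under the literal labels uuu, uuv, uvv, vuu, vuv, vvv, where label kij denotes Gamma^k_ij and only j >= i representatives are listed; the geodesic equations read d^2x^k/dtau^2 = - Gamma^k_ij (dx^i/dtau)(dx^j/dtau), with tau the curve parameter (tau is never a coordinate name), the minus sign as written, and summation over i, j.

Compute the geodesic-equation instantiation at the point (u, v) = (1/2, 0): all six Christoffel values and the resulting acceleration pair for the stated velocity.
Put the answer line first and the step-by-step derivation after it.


Answer: Gamma_uuu = 0, Gamma_uuv = 0, Gamma_uvv = -72/97, Gamma_vuu = 0, Gamma_vuv = 0, Gamma_vvv = 0; accelerations (d^2u/dtau^2, d^2v/dtau^2) = (81/194, 0)

E = 97/16, F = 0, G = 1 at the point
E_u = 0, E_v = 0, F_u = 0, F_v = -9/2, G_u = 0, G_v = 0
EG - F^2 = 97/16;  g^inv = (16/97) * [[1, 0], [0, 97/16]]
first-kind symbols [ij,l] = (1/2)(d_i g_jl + d_j g_il - d_l g_ij): [uu,u] = E_u/2 = 0, [uu,v] = F_u - E_v/2 = 0, [uv,u] = E_v/2 = 0, [uv,v] = G_u/2 = 0, [vv,u] = F_v - G_u/2 = -9/2, [vv,v] = G_v/2 = 0
Gamma^u_ij = (G*[ij,u] - F*[ij,v])/(EG - F^2), Gamma^v_ij = (E*[ij,v] - F*[ij,u])/(EG - F^2)
Gamma_uuu = 0, Gamma_uuv = 0, Gamma_uvv = -72/97, Gamma_vuu = 0, Gamma_vuv = 0, Gamma_vvv = 0
d^2u/dtau^2 = -(Gamma_uuu*(0)^2 + 2*Gamma_uuv*(0)*(-3/4) + Gamma_uvv*(-3/4)^2) = 81/194
d^2v/dtau^2 = -(Gamma_vuu*(0)^2 + 2*Gamma_vuv*(0)*(-3/4) + Gamma_vvv*(-3/4)^2) = 0


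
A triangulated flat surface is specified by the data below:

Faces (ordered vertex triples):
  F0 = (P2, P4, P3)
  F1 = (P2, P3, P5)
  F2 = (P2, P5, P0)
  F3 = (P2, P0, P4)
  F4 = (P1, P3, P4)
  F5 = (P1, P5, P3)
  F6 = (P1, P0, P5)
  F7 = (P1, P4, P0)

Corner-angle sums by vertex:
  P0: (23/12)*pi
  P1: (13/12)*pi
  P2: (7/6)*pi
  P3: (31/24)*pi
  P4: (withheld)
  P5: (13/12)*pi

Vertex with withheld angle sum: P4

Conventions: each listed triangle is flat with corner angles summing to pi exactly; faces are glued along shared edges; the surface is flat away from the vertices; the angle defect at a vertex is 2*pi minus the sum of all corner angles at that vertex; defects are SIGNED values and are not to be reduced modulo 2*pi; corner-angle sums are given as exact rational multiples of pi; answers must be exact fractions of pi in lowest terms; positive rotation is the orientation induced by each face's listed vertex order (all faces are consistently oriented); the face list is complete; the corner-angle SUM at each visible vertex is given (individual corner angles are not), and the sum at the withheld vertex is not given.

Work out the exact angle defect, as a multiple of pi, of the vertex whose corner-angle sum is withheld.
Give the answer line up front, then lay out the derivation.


Answer: defect(P4) = (13/24)*pi

V = 6, E = 12, F = 8; chi = V - E + F = 2
Gauss-Bonnet: total defect = 2*pi*chi = 4*pi; visible defects sum to (83/24)*pi


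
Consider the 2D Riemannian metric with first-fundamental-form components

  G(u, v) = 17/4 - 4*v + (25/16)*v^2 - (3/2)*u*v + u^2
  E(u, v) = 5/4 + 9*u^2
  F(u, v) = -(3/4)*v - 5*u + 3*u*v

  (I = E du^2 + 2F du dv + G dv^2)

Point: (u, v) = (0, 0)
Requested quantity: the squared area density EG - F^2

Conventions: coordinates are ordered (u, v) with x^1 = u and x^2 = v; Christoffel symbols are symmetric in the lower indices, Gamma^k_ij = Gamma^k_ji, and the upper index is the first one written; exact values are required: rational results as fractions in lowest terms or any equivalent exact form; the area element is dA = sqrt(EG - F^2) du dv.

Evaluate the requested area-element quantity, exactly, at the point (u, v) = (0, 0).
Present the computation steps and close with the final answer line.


E = 5/4, F = 0, G = 17/4; EG - F^2 = 85/16

Answer: EG - F^2 = 85/16


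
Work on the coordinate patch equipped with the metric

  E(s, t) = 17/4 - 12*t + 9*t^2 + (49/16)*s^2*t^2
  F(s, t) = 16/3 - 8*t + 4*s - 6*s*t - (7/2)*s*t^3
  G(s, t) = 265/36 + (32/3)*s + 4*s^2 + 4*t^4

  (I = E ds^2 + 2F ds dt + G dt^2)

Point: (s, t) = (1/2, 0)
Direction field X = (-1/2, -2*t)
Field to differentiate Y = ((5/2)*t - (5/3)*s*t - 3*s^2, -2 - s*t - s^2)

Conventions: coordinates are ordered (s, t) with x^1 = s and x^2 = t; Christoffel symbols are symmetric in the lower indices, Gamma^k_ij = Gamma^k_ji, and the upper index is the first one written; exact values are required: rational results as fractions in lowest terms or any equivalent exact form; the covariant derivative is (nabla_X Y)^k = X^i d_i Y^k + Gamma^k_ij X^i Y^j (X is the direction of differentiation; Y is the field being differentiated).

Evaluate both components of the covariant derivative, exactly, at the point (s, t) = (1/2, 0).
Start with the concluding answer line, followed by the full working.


Answer: (nabla_X Y)^s = -50055/1274, (nabla_X Y)^t = 29581/1274

E = 17/4, F = 22/3, G = 493/36 at the point
E_s = 0, E_t = -12, F_s = 4, F_t = -11, G_s = 44/3, G_t = 0
EG - F^2 = 637/144;  g^inv = (144/637) * [[493/36, -22/3], [-22/3, 17/4]]
first-kind symbols [ij,l] = (1/2)(d_i g_jl + d_j g_il - d_l g_ij): [ss,s] = E_s/2 = 0, [ss,t] = F_s - E_t/2 = 10, [st,s] = E_t/2 = -6, [st,t] = G_s/2 = 22/3, [tt,s] = F_t - G_s/2 = -55/3, [tt,t] = G_t/2 = 0
Gamma^s_ij = (G*[ij,s] - F*[ij,t])/(EG - F^2), Gamma^t_ij = (E*[ij,t] - F*[ij,s])/(EG - F^2)
Gamma_sss = -10560/637, Gamma_sst = -19576/637, Gamma_stt = -108460/1911, Gamma_tss = 6120/637, Gamma_tst = 10824/637, Gamma_ttt = 19360/637
X = (-1/2, 0), Y = (-3/4, -9/4) at the point


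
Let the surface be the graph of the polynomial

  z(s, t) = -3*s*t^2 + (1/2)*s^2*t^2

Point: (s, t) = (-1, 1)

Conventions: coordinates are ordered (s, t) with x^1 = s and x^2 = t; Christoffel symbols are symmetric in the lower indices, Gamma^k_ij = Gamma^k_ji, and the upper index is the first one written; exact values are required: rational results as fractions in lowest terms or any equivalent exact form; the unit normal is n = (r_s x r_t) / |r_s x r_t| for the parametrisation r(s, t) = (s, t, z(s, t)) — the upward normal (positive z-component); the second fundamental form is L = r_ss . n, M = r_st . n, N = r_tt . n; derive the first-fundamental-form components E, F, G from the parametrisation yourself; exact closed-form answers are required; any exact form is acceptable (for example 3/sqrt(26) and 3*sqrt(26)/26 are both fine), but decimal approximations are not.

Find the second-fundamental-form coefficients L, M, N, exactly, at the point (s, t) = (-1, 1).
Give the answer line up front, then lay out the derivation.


Answer: L = sqrt(66)/66, M = -4*sqrt(66)/33, N = 7*sqrt(66)/66

z_s = -4, z_t = 7, z_ss = 1, z_st = -8, z_tt = 7
E = 17, F = -28, G = 50; answer radicand W^2 = 66
unnormalised second-form numerators: l = 1, m = -8, n = 7; L = l/sqrt(66), and similarly M = m/sqrt(W^2), N = n/sqrt(W^2)


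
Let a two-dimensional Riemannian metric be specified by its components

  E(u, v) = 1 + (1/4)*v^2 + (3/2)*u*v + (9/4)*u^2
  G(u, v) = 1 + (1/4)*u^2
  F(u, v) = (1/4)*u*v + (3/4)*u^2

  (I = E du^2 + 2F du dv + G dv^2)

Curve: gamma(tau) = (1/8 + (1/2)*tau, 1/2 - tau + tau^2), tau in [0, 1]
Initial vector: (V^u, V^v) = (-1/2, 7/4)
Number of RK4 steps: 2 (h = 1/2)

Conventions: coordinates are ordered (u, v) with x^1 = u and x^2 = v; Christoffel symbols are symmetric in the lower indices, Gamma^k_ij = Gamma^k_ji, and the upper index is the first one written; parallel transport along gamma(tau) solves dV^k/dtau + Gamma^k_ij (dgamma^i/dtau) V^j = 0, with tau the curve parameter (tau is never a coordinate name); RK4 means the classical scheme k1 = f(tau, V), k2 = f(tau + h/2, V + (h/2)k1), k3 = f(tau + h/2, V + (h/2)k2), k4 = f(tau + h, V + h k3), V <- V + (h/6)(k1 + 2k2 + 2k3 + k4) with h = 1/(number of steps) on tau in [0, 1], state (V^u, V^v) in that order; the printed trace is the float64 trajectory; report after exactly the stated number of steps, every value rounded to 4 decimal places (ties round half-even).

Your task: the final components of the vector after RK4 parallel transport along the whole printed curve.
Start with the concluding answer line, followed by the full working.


Answer: V^u = -0.5127, V^v = 1.7486

gamma'(tau) = (1/2, -1 + 2*tau); f(tau, V)^k = -Gamma^k_ij(gamma(tau)) gamma'^i(tau) V^j; h = 1/2; intermediate values shown to 6 dp
curve data and Christoffel symbols at the stage parameters:
  tau = 0.000000: gamma = (0.125000, 0.500000), gamma' = (0.500000, -1.000000); Gamma_uuu = 0.549020, Gamma_uuv = 0.183007, Gamma_uvv = 0.000000, Gamma_vuu = 0.078431, Gamma_vuv = 0.026144, Gamma_vvv = 0.000000
  tau = 0.250000: gamma = (0.250000, 0.312500), gamma' = (0.500000, -0.500000); Gamma_uuu = 0.613995, Gamma_uuv = 0.204665, Gamma_uvv = 0.000000, Gamma_vuu = 0.144470, Gamma_vuv = 0.048157, Gamma_vvv = 0.000000
  tau = 0.500000: gamma = (0.375000, 0.250000), gamma' = (0.500000, 0.000000); Gamma_uuu = 0.683938, Gamma_uuv = 0.227979, Gamma_uvv = 0.000000, Gamma_vuu = 0.186528, Gamma_vuv = 0.062176, Gamma_vvv = 0.000000
  tau = 0.750000: gamma = (0.500000, 0.312500), gamma' = (0.500000, 0.500000); Gamma_uuu = 0.721617, Gamma_uuv = 0.240539, Gamma_uvv = 0.000000, Gamma_vuu = 0.199067, Gamma_vuv = 0.066356, Gamma_vvv = 0.000000
  tau = 1.000000: gamma = (0.625000, 0.500000), gamma' = (0.500000, 1.000000); Gamma_uuu = 0.710280, Gamma_uuv = 0.236760, Gamma_uvv = 0.000000, Gamma_vuu = 0.186916, Gamma_vuv = 0.062305, Gamma_vvv = 0.000000
step 0: V^u = -0.5000, V^v = 1.7500
step 1: k1 = (-0.114379, -0.016340), k2 = (-0.070479, -0.016583), k3 = (-0.072719, -0.017110), k4 = (-0.015088, -0.004115); V <- V + (h/6)(k1 + 2k2 + 2k3 + k4): V^u = -0.5347, V^v = 1.7427
step 2: k1 = (-0.015812, -0.004312), k2 = (0.049651, 0.013697), k3 = (0.041236, 0.011376), k4 = (0.097287, 0.025602); V <- V + (h/6)(k1 + 2k2 + 2k3 + k4): V^u = -0.5127, V^v = 1.7486


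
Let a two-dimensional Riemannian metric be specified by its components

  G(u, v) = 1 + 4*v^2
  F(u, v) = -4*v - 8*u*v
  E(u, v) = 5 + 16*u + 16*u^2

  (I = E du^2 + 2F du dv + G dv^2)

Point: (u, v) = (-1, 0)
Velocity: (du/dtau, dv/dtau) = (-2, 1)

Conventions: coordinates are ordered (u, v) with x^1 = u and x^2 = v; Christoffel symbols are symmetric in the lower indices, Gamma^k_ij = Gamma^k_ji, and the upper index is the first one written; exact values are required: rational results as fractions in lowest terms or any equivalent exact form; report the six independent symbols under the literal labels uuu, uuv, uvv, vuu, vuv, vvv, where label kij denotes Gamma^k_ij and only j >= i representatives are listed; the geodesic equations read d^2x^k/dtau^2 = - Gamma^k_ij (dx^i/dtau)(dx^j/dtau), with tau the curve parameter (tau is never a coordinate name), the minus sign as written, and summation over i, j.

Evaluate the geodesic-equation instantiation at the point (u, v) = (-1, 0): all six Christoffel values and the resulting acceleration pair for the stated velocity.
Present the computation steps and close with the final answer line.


E = 5, F = 0, G = 1 at the point
E_u = -16, E_v = 0, F_u = 0, F_v = 4, G_u = 0, G_v = 0
EG - F^2 = 5;  g^inv = (1/5) * [[1, 0], [0, 5]]
first-kind symbols [ij,l] = (1/2)(d_i g_jl + d_j g_il - d_l g_ij): [uu,u] = E_u/2 = -8, [uu,v] = F_u - E_v/2 = 0, [uv,u] = E_v/2 = 0, [uv,v] = G_u/2 = 0, [vv,u] = F_v - G_u/2 = 4, [vv,v] = G_v/2 = 0
Gamma^u_ij = (G*[ij,u] - F*[ij,v])/(EG - F^2), Gamma^v_ij = (E*[ij,v] - F*[ij,u])/(EG - F^2)
Gamma_uuu = -8/5, Gamma_uuv = 0, Gamma_uvv = 4/5, Gamma_vuu = 0, Gamma_vuv = 0, Gamma_vvv = 0
d^2u/dtau^2 = -(Gamma_uuu*(-2)^2 + 2*Gamma_uuv*(-2)*(1) + Gamma_uvv*(1)^2) = 28/5
d^2v/dtau^2 = -(Gamma_vuu*(-2)^2 + 2*Gamma_vuv*(-2)*(1) + Gamma_vvv*(1)^2) = 0

Answer: Gamma_uuu = -8/5, Gamma_uuv = 0, Gamma_uvv = 4/5, Gamma_vuu = 0, Gamma_vuv = 0, Gamma_vvv = 0; accelerations (d^2u/dtau^2, d^2v/dtau^2) = (28/5, 0)


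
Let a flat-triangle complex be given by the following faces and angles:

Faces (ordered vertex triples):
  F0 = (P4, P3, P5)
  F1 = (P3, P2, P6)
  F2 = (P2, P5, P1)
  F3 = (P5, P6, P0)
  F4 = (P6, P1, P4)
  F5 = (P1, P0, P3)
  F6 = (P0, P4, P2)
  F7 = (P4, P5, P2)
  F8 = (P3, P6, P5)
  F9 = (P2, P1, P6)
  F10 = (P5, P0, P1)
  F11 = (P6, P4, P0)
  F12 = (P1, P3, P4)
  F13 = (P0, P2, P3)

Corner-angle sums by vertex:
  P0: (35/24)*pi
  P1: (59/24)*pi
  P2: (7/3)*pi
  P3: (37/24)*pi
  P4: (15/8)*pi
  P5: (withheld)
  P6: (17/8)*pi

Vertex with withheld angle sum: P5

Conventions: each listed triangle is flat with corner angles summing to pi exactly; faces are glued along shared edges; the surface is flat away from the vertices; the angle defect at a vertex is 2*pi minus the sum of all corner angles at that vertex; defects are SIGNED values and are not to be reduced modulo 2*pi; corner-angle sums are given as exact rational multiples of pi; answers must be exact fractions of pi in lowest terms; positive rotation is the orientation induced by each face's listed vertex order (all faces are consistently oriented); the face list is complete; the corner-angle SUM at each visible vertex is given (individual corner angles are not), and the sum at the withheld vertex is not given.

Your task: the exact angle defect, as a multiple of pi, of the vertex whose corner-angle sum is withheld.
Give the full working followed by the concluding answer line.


V = 7, E = 21, F = 14; chi = V - E + F = 0
Gauss-Bonnet: total defect = 2*pi*chi = 0; visible defects sum to (5/24)*pi

Answer: defect(P5) = (-5/24)*pi


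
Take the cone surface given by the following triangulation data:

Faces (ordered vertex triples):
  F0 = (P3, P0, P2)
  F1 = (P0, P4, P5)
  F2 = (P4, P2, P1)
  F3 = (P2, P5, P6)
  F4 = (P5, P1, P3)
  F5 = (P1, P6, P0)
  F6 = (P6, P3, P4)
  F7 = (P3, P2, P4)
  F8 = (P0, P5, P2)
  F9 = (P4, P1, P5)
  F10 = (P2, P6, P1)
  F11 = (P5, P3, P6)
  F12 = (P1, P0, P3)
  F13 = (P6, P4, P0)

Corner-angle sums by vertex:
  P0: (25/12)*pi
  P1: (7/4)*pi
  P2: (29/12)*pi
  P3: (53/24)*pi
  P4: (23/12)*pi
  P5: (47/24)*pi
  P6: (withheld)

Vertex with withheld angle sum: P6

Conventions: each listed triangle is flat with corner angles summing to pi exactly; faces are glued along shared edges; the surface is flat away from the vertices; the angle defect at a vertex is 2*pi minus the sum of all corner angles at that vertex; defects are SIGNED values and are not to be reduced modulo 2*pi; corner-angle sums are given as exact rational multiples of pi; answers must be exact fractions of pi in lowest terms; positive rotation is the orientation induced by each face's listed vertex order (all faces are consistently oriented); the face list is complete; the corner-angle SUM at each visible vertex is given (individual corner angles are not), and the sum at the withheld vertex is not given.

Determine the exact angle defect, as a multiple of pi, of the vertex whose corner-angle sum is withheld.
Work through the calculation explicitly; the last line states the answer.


V = 7, E = 21, F = 14; chi = V - E + F = 0
Gauss-Bonnet: total defect = 2*pi*chi = 0; visible defects sum to -pi/3

Answer: defect(P6) = pi/3
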